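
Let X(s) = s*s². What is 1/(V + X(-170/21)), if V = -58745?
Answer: -9261/548950445 ≈ -1.6870e-5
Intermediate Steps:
X(s) = s³
1/(V + X(-170/21)) = 1/(-58745 + (-170/21)³) = 1/(-58745 - 4913000/9261) = 1/(-548950445/9261) = -9261/548950445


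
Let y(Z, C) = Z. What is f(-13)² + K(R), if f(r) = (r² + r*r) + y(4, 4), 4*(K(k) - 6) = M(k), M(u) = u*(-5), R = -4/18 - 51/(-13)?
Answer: 54739795/468 ≈ 1.1697e+5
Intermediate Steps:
R = 433/117 (R = -4*1/18 - 51*(-1/13) = -2/9 + 51/13 = 433/117 ≈ 3.7009)
M(u) = -5*u
K(k) = 6 - 5*k/4 (K(k) = 6 + (-5*k)/4 = 6 - 5*k/4)
f(r) = 4 + 2*r² (f(r) = (r² + r*r) + 4 = (r² + r²) + 4 = 2*r² + 4 = 4 + 2*r²)
f(-13)² + K(R) = (4 + 2*(-13)²)² + (6 - 5/4*433/117) = (4 + 2*169)² + (6 - 2165/468) = (4 + 338)² + 643/468 = 342² + 643/468 = 116964 + 643/468 = 54739795/468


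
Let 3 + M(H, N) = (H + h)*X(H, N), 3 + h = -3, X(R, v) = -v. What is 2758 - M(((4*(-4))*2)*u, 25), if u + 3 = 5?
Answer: 1011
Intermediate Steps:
h = -6 (h = -3 - 3 = -6)
u = 2 (u = -3 + 5 = 2)
M(H, N) = -3 - N*(-6 + H) (M(H, N) = -3 + (H - 6)*(-N) = -3 + (-6 + H)*(-N) = -3 - N*(-6 + H))
2758 - M(((4*(-4))*2)*u, 25) = 2758 - (-3 + 6*25 - 1*((4*(-4))*2)*2*25) = 2758 - (-3 + 150 - 1*-16*2*2*25) = 2758 - (-3 + 150 - 1*(-32*2)*25) = 2758 - (-3 + 150 - 1*(-64)*25) = 2758 - (-3 + 150 + 1600) = 2758 - 1*1747 = 2758 - 1747 = 1011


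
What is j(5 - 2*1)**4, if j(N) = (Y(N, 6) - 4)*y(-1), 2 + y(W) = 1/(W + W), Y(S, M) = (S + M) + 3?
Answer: 160000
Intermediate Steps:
Y(S, M) = 3 + M + S (Y(S, M) = (M + S) + 3 = 3 + M + S)
y(W) = -2 + 1/(2*W) (y(W) = -2 + 1/(W + W) = -2 + 1/(2*W))
j(N) = -25/2 - 5*N/2 (j(N) = ((3 + 6 + N) - 4)*(-2 + (1/2)/(-1)) = ((9 + N) - 4)*(-2 + (1/2)*(-1)) = (5 + N)*(-2 - 1/2) = (5 + N)*(-5/2) = -25/2 - 5*N/2)
j(5 - 2*1)**4 = (-25/2 - 5*(5 - 2*1)/2)**4 = (-25/2 - 5*(5 - 2)/2)**4 = (-25/2 - 5/2*3)**4 = (-25/2 - 15/2)**4 = (-20)**4 = 160000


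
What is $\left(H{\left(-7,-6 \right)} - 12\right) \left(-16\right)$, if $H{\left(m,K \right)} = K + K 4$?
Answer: $672$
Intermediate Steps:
$H{\left(m,K \right)} = 5 K$ ($H{\left(m,K \right)} = K + 4 K = 5 K$)
$\left(H{\left(-7,-6 \right)} - 12\right) \left(-16\right) = \left(5 \left(-6\right) - 12\right) \left(-16\right) = \left(-30 - 12\right) \left(-16\right) = \left(-42\right) \left(-16\right) = 672$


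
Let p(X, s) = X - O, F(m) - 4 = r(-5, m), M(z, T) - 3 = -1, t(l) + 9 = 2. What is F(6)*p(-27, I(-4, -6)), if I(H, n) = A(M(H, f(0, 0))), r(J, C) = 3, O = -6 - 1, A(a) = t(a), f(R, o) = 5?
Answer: -140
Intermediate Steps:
t(l) = -7 (t(l) = -9 + 2 = -7)
M(z, T) = 2 (M(z, T) = 3 - 1 = 2)
A(a) = -7
O = -7
I(H, n) = -7
F(m) = 7 (F(m) = 4 + 3 = 7)
p(X, s) = 7 + X (p(X, s) = X - 1*(-7) = X + 7 = 7 + X)
F(6)*p(-27, I(-4, -6)) = 7*(7 - 27) = 7*(-20) = -140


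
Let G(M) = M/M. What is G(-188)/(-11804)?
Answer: -1/11804 ≈ -8.4717e-5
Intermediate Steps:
G(M) = 1
G(-188)/(-11804) = 1/(-11804) = 1*(-1/11804) = -1/11804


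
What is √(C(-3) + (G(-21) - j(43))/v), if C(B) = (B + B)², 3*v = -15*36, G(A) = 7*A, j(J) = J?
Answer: √1334/6 ≈ 6.0873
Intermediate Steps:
v = -180 (v = (-15*36)/3 = (⅓)*(-540) = -180)
C(B) = 4*B² (C(B) = (2*B)² = 4*B²)
√(C(-3) + (G(-21) - j(43))/v) = √(4*(-3)² + (7*(-21) - 1*43)/(-180)) = √(4*9 + (-147 - 43)*(-1/180)) = √(36 - 190*(-1/180)) = √(36 + 19/18) = √(667/18) = √1334/6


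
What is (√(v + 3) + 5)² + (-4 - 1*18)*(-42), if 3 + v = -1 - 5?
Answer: 943 + 10*I*√6 ≈ 943.0 + 24.495*I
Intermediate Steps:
v = -9 (v = -3 + (-1 - 5) = -3 - 6 = -9)
(√(v + 3) + 5)² + (-4 - 1*18)*(-42) = (√(-9 + 3) + 5)² + (-4 - 1*18)*(-42) = (√(-6) + 5)² + (-4 - 18)*(-42) = (I*√6 + 5)² - 22*(-42) = (5 + I*√6)² + 924 = 924 + (5 + I*√6)²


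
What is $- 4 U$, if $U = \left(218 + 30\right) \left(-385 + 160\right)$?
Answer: $223200$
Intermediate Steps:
$U = -55800$ ($U = 248 \left(-225\right) = -55800$)
$- 4 U = \left(-4\right) \left(-55800\right) = 223200$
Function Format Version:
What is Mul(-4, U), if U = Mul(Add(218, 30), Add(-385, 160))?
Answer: 223200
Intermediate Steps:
U = -55800 (U = Mul(248, -225) = -55800)
Mul(-4, U) = Mul(-4, -55800) = 223200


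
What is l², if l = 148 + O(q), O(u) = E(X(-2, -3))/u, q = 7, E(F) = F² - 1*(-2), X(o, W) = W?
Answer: 1096209/49 ≈ 22372.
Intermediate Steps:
E(F) = 2 + F² (E(F) = F² + 2 = 2 + F²)
O(u) = 11/u (O(u) = (2 + (-3)²)/u = (2 + 9)/u = 11/u)
l = 1047/7 (l = 148 + 11/7 = 1047/7 ≈ 149.57)
l² = (1047/7)² = 1096209/49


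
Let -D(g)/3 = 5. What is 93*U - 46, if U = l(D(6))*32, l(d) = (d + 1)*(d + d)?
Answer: 1249874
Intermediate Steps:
D(g) = -15 (D(g) = -3*5 = -15)
l(d) = 2*d*(1 + d) (l(d) = (1 + d)*(2*d) = 2*d*(1 + d))
U = 13440 (U = (2*(-15)*(1 - 15))*32 = (2*(-15)*(-14))*32 = 420*32 = 13440)
93*U - 46 = 93*13440 - 46 = 1249920 - 46 = 1249874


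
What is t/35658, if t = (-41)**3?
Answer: -68921/35658 ≈ -1.9328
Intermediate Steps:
t = -68921
t/35658 = -68921/35658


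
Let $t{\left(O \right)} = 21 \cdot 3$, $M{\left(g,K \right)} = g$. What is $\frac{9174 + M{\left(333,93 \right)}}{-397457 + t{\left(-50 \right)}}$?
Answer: $- \frac{9507}{397394} \approx -0.023923$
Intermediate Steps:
$t{\left(O \right)} = 63$
$\frac{9174 + M{\left(333,93 \right)}}{-397457 + t{\left(-50 \right)}} = \frac{9174 + 333}{-397457 + 63} = \frac{9507}{-397394} = 9507 \left(- \frac{1}{397394}\right) = - \frac{9507}{397394}$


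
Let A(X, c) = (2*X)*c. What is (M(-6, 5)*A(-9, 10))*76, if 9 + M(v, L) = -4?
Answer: 177840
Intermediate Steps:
A(X, c) = 2*X*c
M(v, L) = -13 (M(v, L) = -9 - 4 = -13)
(M(-6, 5)*A(-9, 10))*76 = -26*(-9)*10*76 = -13*(-180)*76 = 2340*76 = 177840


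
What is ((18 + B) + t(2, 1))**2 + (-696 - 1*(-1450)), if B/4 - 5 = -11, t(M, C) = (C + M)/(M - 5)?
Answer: 803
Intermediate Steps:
t(M, C) = (C + M)/(-5 + M)
B = -24 (B = 20 + 4*(-11) = 20 - 44 = -24)
((18 + B) + t(2, 1))**2 + (-696 - 1*(-1450)) = ((18 - 24) + (1 + 2)/(-5 + 2))**2 + (-696 - 1*(-1450)) = (-6 + 3/(-3))**2 + (-696 + 1450) = (-6 - 1/3*3)**2 + 754 = (-6 - 1)**2 + 754 = (-7)**2 + 754 = 49 + 754 = 803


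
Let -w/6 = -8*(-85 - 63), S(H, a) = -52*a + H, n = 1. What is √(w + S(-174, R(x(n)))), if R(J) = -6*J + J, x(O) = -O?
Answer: I*√7538 ≈ 86.822*I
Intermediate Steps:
R(J) = -5*J
S(H, a) = H - 52*a
w = -7104 (w = -(-48)*(-85 - 63) = -(-48)*(-148) = -6*1184 = -7104)
√(w + S(-174, R(x(n)))) = √(-7104 + (-174 - (-260)*(-1*1))) = √(-7104 + (-174 - (-260)*(-1))) = √(-7104 + (-174 - 52*5)) = √(-7104 + (-174 - 260)) = √(-7104 - 434) = √(-7538) = I*√7538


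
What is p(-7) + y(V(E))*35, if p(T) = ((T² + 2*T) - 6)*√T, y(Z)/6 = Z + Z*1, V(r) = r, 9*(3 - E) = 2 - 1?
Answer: 3640/3 + 29*I*√7 ≈ 1213.3 + 76.727*I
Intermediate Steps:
E = 26/9 (E = 3 - (2 - 1)/9 = 3 - ⅑*1 = 3 - ⅑ = 26/9 ≈ 2.8889)
y(Z) = 12*Z (y(Z) = 6*(Z + Z*1) = 6*(Z + Z) = 6*(2*Z) = 12*Z)
p(T) = √T*(-6 + T² + 2*T) (p(T) = (-6 + T² + 2*T)*√T = √T*(-6 + T² + 2*T))
p(-7) + y(V(E))*35 = √(-7)*(-6 + (-7)² + 2*(-7)) + (12*(26/9))*35 = (I*√7)*(-6 + 49 - 14) + (104/3)*35 = (I*√7)*29 + 3640/3 = 29*I*√7 + 3640/3 = 3640/3 + 29*I*√7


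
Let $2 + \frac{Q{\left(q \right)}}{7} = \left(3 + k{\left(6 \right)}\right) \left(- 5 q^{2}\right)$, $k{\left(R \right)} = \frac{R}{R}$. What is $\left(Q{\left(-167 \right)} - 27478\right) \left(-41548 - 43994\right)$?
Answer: $336347037984$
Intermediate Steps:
$k{\left(R \right)} = 1$
$Q{\left(q \right)} = -14 - 140 q^{2}$ ($Q{\left(q \right)} = -14 + 7 \left(3 + 1\right) \left(- 5 q^{2}\right) = -14 + 7 \cdot 4 \left(- 5 q^{2}\right) = -14 + 7 \left(- 20 q^{2}\right) = -14 - 140 q^{2}$)
$\left(Q{\left(-167 \right)} - 27478\right) \left(-41548 - 43994\right) = \left(\left(-14 - 140 \left(-167\right)^{2}\right) - 27478\right) \left(-41548 - 43994\right) = \left(\left(-14 - 3904460\right) - 27478\right) \left(-85542\right) = \left(-3904474 - 27478\right) \left(-85542\right) = \left(-3931952\right) \left(-85542\right) = 336347037984$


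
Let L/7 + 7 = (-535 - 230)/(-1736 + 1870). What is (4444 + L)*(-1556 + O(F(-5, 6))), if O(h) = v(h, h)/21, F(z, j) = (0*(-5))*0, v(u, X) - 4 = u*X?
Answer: -3177760400/469 ≈ -6.7756e+6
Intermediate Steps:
v(u, X) = 4 + X*u (v(u, X) = 4 + u*X = 4 + X*u)
F(z, j) = 0 (F(z, j) = 0*0 = 0)
O(h) = 4/21 + h**2/21 (O(h) = (4 + h*h)/21 = (4 + h**2)*(1/21) = 4/21 + h**2/21)
L = -11921/134 (L = -49 + 7*((-535 - 230)/(-1736 + 1870)) = -49 + 7*(-765/134) = -49 - 5355/134 = -11921/134 ≈ -88.963)
(4444 + L)*(-1556 + O(F(-5, 6))) = (4444 - 11921/134)*(-1556 + (4/21 + (1/21)*0**2)) = 583575*(-1556 + (4/21 + (1/21)*0))/134 = 583575*(-1556 + (4/21 + 0))/134 = 583575*(-1556 + 4/21)/134 = (583575/134)*(-32672/21) = -3177760400/469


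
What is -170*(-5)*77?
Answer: 65450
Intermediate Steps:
-170*(-5)*77 = -85*(-10)*77 = 850*77 = 65450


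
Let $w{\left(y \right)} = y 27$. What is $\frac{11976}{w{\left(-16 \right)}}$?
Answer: $- \frac{499}{18} \approx -27.722$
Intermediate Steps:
$w{\left(y \right)} = 27 y$
$\frac{11976}{w{\left(-16 \right)}} = \frac{11976}{27 \left(-16\right)} = \frac{11976}{-432} = 11976 \left(- \frac{1}{432}\right) = - \frac{499}{18}$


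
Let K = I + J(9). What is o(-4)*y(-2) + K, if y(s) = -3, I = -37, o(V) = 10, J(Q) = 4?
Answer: -63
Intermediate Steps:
K = -33 (K = -37 + 4 = -33)
o(-4)*y(-2) + K = 10*(-3) - 33 = -30 - 33 = -63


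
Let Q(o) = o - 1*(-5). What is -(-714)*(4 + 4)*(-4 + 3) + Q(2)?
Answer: -5705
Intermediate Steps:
Q(o) = 5 + o (Q(o) = o + 5 = 5 + o)
-(-714)*(4 + 4)*(-4 + 3) + Q(2) = -(-714)*(4 + 4)*(-4 + 3) + (5 + 2) = -(-714)*8*(-1) + 7 = -(-714)*(-8) + 7 = -34*168 + 7 = -5712 + 7 = -5705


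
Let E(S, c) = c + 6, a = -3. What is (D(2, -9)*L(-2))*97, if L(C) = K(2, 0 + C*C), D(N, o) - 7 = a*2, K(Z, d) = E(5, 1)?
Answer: 679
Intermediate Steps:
E(S, c) = 6 + c
K(Z, d) = 7 (K(Z, d) = 6 + 1 = 7)
D(N, o) = 1 (D(N, o) = 7 - 3*2 = 7 - 6 = 1)
L(C) = 7
(D(2, -9)*L(-2))*97 = (1*7)*97 = 7*97 = 679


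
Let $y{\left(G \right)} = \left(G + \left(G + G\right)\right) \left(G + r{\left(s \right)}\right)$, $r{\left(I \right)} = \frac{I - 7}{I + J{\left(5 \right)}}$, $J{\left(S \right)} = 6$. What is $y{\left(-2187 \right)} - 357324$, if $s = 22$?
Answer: $\frac{391665909}{28} \approx 1.3988 \cdot 10^{7}$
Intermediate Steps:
$r{\left(I \right)} = \frac{-7 + I}{6 + I}$ ($r{\left(I \right)} = \frac{I - 7}{I + 6} = \frac{-7 + I}{6 + I}$)
$y{\left(G \right)} = 3 G \left(\frac{15}{28} + G\right)$ ($y{\left(G \right)} = \left(G + \left(G + G\right)\right) \left(G + \frac{-7 + 22}{6 + 22}\right) = \left(G + 2 G\right) \left(G + \frac{1}{28} \cdot 15\right) = 3 G \left(G + \frac{1}{28} \cdot 15\right) = 3 G \left(G + \frac{15}{28}\right) = 3 G \left(\frac{15}{28} + G\right)$)
$y{\left(-2187 \right)} - 357324 = \frac{3}{28} \left(-2187\right) \left(15 + 28 \left(-2187\right)\right) - 357324 = \frac{3}{28} \left(-2187\right) \left(15 - 61236\right) - 357324 = \frac{3}{28} \left(-2187\right) \left(-61221\right) - 357324 = \frac{401670981}{28} - 357324 = \frac{391665909}{28}$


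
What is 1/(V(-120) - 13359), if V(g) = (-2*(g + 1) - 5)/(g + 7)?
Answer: -113/1509800 ≈ -7.4844e-5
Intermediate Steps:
V(g) = (-7 - 2*g)/(7 + g) (V(g) = (-2*(1 + g) - 5)/(7 + g) = ((-2 - 2*g) - 5)/(7 + g) = (-7 - 2*g)/(7 + g))
1/(V(-120) - 13359) = 1/((-7 - 2*(-120))/(7 - 120) - 13359) = 1/((-7 + 240)/(-113) - 13359) = 1/(-1/113*233 - 13359) = 1/(-233/113 - 13359) = 1/(-1509800/113) = -113/1509800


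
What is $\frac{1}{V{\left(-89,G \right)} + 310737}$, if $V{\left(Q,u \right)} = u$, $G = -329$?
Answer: $\frac{1}{310408} \approx 3.2216 \cdot 10^{-6}$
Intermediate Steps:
$\frac{1}{V{\left(-89,G \right)} + 310737} = \frac{1}{-329 + 310737} = \frac{1}{310408}$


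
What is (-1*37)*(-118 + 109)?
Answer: 333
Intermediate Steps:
(-1*37)*(-118 + 109) = -37*(-9) = 333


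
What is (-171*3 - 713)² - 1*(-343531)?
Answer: 1846607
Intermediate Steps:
(-171*3 - 713)² - 1*(-343531) = (-513 - 713)² + 343531 = (-1226)² + 343531 = 1503076 + 343531 = 1846607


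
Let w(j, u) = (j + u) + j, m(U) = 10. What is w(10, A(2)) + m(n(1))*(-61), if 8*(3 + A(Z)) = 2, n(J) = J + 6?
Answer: -2371/4 ≈ -592.75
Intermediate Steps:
n(J) = 6 + J
A(Z) = -11/4 (A(Z) = -3 + (1/8)*2 = -3 + 1/4 = -11/4)
w(j, u) = u + 2*j
w(10, A(2)) + m(n(1))*(-61) = (-11/4 + 2*10) + 10*(-61) = (-11/4 + 20) - 610 = 69/4 - 610 = -2371/4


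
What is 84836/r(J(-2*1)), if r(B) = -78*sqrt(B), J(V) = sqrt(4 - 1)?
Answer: -42418*3**(3/4)/117 ≈ -826.43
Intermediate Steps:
J(V) = sqrt(3)
84836/r(J(-2*1)) = 84836/((-78*3**(1/4))) = 84836*(-3**(3/4)/234) = -42418*3**(3/4)/117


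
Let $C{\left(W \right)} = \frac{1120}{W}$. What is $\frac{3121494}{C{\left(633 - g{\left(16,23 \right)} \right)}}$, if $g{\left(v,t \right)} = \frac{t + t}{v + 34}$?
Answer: $\frac{12331462047}{7000} \approx 1.7616 \cdot 10^{6}$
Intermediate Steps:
$g{\left(v,t \right)} = \frac{2 t}{34 + v}$
$\frac{3121494}{C{\left(633 - g{\left(16,23 \right)} \right)}} = \frac{3121494}{1120 \frac{1}{633 - 2 \cdot 23 \frac{1}{34 + 16}}} = \frac{3121494}{1120 \frac{1}{633 - 2 \cdot 23 \cdot \frac{1}{50}}} = \frac{3121494}{1120 \frac{1}{633 - \frac{23}{25}}} = \frac{3121494}{1120 \frac{1}{\frac{15802}{25}}} = \frac{3121494}{1120 \cdot \frac{25}{15802}} = \frac{3121494}{\frac{14000}{7901}} = 3121494 \cdot \frac{7901}{14000} = \frac{12331462047}{7000}$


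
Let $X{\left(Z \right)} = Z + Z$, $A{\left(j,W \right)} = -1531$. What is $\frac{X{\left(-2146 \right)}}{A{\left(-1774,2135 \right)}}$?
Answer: $\frac{4292}{1531} \approx 2.8034$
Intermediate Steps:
$X{\left(Z \right)} = 2 Z$
$\frac{X{\left(-2146 \right)}}{A{\left(-1774,2135 \right)}} = \frac{2 \left(-2146\right)}{-1531} = \left(-4292\right) \left(- \frac{1}{1531}\right) = \frac{4292}{1531}$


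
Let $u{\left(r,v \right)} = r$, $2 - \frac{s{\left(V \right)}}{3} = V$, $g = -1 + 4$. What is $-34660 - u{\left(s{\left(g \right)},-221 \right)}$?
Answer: $-34657$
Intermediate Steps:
$g = 3$
$s{\left(V \right)} = 6 - 3 V$
$-34660 - u{\left(s{\left(g \right)},-221 \right)} = -34660 - \left(6 - 9\right) = -34660 - -3 = -34660 + 3 = -34657$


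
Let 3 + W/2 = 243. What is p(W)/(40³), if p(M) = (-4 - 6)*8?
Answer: -1/800 ≈ -0.0012500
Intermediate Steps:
W = 480 (W = -6 + 2*243 = -6 + 486 = 480)
p(M) = -80 (p(M) = -10*8 = -80)
p(W)/(40³) = -80/(40³) = -80/64000 = -80*1/64000 = -1/800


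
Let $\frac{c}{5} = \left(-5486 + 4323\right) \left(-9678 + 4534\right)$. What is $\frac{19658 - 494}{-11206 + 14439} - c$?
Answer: $- \frac{96706640716}{3233} \approx -2.9912 \cdot 10^{7}$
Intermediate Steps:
$c = 29912360$ ($c = 5 \left(-5486 + 4323\right) \left(-9678 + 4534\right) = 5 \left(\left(-1163\right) \left(-5144\right)\right) = 5 \cdot 5982472 = 29912360$)
$\frac{19658 - 494}{-11206 + 14439} - c = \frac{19658 - 494}{-11206 + 14439} - 29912360 = \frac{19164}{3233} - 29912360 = - \frac{96706640716}{3233}$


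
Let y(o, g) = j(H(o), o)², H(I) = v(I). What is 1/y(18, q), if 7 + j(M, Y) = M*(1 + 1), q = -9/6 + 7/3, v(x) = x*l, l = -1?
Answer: 1/1849 ≈ 0.00054083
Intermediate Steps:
v(x) = -x (v(x) = x*(-1) = -x)
H(I) = -I
q = ⅚ (q = -9*⅙ + 7*(⅓) = -3/2 + 7/3 = ⅚ ≈ 0.83333)
j(M, Y) = -7 + 2*M (j(M, Y) = -7 + M*(1 + 1) = -7 + M*2 = -7 + 2*M)
y(o, g) = (-7 - 2*o)² (y(o, g) = (-7 + 2*(-o))² = (-7 - 2*o)²)
1/y(18, q) = 1/((7 + 2*18)²) = 1/((7 + 36)²) = 1/(43²) = 1/1849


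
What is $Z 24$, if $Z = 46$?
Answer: $1104$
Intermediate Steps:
$Z 24 = 46 \cdot 24 = 1104$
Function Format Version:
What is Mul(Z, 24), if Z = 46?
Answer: 1104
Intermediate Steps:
Mul(Z, 24) = Mul(46, 24) = 1104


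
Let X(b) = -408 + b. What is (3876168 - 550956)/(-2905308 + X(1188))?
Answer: -25191/22004 ≈ -1.1448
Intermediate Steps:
(3876168 - 550956)/(-2905308 + X(1188)) = (3876168 - 550956)/(-2905308 + (-408 + 1188)) = 3325212/(-2905308 + 780) = 3325212/(-2904528) = 3325212*(-1/2904528) = -25191/22004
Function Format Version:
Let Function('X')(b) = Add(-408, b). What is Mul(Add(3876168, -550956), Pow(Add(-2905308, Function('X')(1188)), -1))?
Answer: Rational(-25191, 22004) ≈ -1.1448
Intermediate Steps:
Mul(Add(3876168, -550956), Pow(Add(-2905308, Function('X')(1188)), -1)) = Mul(Add(3876168, -550956), Pow(Add(-2905308, Add(-408, 1188)), -1)) = Mul(3325212, Pow(Add(-2905308, 780), -1)) = Mul(3325212, Pow(-2904528, -1)) = Mul(3325212, Rational(-1, 2904528)) = Rational(-25191, 22004)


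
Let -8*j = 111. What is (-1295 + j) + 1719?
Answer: 3281/8 ≈ 410.13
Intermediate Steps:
j = -111/8 (j = -⅛*111 = -111/8 ≈ -13.875)
(-1295 + j) + 1719 = (-1295 - 111/8) + 1719 = -10471/8 + 1719 = 3281/8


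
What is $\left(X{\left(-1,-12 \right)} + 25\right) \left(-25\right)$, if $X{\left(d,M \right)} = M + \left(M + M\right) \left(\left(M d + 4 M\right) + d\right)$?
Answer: $-22525$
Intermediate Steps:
$X{\left(d,M \right)} = M + 2 M \left(d + 4 M + M d\right)$ ($X{\left(d,M \right)} = M + 2 M \left(\left(4 M + M d\right) + d\right) = M + 2 M \left(d + 4 M + M d\right)$)
$\left(X{\left(-1,-12 \right)} + 25\right) \left(-25\right) = \left(- 12 \left(1 + 2 \left(-1\right) + 8 \left(-12\right) + 2 \left(-12\right) \left(-1\right)\right) + 25\right) \left(-25\right) = \left(- 12 \left(1 - 2 - 96 + 24\right) + 25\right) \left(-25\right) = \left(\left(-12\right) \left(-73\right) + 25\right) \left(-25\right) = \left(876 + 25\right) \left(-25\right) = 901 \left(-25\right) = -22525$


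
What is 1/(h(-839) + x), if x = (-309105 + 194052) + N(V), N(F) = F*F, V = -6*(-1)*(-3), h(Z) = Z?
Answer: -1/115568 ≈ -8.6529e-6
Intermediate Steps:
V = -18 (V = 6*(-3) = -18)
N(F) = F²
x = -114729 (x = (-309105 + 194052) + (-18)² = -115053 + 324 = -114729)
1/(h(-839) + x) = 1/(-839 - 114729) = 1/(-115568) = -1/115568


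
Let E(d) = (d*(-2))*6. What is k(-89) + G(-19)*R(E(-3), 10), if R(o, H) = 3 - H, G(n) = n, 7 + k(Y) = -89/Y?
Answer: 127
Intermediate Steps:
k(Y) = -7 - 89/Y
E(d) = -12*d (E(d) = -2*d*6 = -12*d)
k(-89) + G(-19)*R(E(-3), 10) = (-7 - 89/(-89)) - 19*(3 - 1*10) = (-7 - 89*(-1/89)) - 19*(3 - 10) = (-7 + 1) - 19*(-7) = -6 + 133 = 127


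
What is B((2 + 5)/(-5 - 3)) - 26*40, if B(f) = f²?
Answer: -66511/64 ≈ -1039.2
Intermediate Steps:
B((2 + 5)/(-5 - 3)) - 26*40 = ((2 + 5)/(-5 - 3))² - 26*40 = (7/(-8))² - 1040 = (7*(-⅛))² - 1040 = (-7/8)² - 1040 = 49/64 - 1040 = -66511/64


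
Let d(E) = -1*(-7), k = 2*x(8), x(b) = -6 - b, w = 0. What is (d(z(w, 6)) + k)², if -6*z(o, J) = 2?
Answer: 441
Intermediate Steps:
z(o, J) = -⅓ (z(o, J) = -⅙*2 = -⅓)
k = -28 (k = 2*(-6 - 1*8) = 2*(-6 - 8) = 2*(-14) = -28)
d(E) = 7
(d(z(w, 6)) + k)² = (7 - 28)² = (-21)² = 441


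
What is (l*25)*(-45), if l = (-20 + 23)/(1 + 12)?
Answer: -3375/13 ≈ -259.62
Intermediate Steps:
l = 3/13 ≈ 0.23077
(l*25)*(-45) = ((3/13)*25)*(-45) = (75/13)*(-45) = -3375/13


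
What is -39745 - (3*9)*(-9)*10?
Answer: -37315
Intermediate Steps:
-39745 - (3*9)*(-9)*10 = -39745 - 27*(-9)*10 = -39745 - (-243)*10 = -39745 - 1*(-2430) = -39745 + 2430 = -37315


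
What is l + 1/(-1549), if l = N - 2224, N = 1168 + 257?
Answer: -1237652/1549 ≈ -799.00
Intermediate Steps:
N = 1425
l = -799 (l = 1425 - 2224 = -799)
l + 1/(-1549) = -799 + 1/(-1549) = -799 - 1/1549 = -1237652/1549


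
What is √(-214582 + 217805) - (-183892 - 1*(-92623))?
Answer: 91269 + √3223 ≈ 91326.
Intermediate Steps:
√(-214582 + 217805) - (-183892 - 1*(-92623)) = √3223 - (-183892 + 92623) = √3223 - 1*(-91269) = √3223 + 91269 = 91269 + √3223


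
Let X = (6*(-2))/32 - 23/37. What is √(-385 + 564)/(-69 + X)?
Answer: -296*√179/20719 ≈ -0.19114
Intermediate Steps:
X = -295/296 (X = -12*1/32 - 23*1/37 = -3/8 - 23/37 = -295/296 ≈ -0.99662)
√(-385 + 564)/(-69 + X) = √(-385 + 564)/(-69 - 295/296) = √179/(-20719/296) = √179*(-296/20719) = -296*√179/20719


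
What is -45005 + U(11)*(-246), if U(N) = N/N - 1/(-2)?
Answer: -45374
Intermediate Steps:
U(N) = 3/2 (U(N) = 1 - 1*(-1/2) = 1 + 1/2 = 3/2)
-45005 + U(11)*(-246) = -45005 + (3/2)*(-246) = -45005 - 369 = -45374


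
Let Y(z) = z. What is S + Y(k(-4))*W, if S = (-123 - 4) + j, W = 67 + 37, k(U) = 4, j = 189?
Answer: 478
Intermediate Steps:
W = 104
S = 62 (S = (-123 - 4) + 189 = -127 + 189 = 62)
S + Y(k(-4))*W = 62 + 4*104 = 62 + 416 = 478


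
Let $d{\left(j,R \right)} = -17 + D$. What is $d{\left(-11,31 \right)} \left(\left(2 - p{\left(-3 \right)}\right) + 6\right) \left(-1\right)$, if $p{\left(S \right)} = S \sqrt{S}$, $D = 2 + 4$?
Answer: $88 + 33 i \sqrt{3} \approx 88.0 + 57.158 i$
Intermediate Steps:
$D = 6$
$p{\left(S \right)} = S^{\frac{3}{2}}$
$d{\left(j,R \right)} = -11$ ($d{\left(j,R \right)} = -17 + 6 = -11$)
$d{\left(-11,31 \right)} \left(\left(2 - p{\left(-3 \right)}\right) + 6\right) \left(-1\right) = - 11 \left(\left(2 - \left(-3\right)^{\frac{3}{2}}\right) + 6\right) \left(-1\right) = - 11 \left(\left(2 - - 3 i \sqrt{3}\right) + 6\right) \left(-1\right) = - 11 \left(\left(2 + 3 i \sqrt{3}\right) + 6\right) \left(-1\right) = - 11 \left(8 + 3 i \sqrt{3}\right) \left(-1\right) = - 11 \left(-8 - 3 i \sqrt{3}\right) = 88 + 33 i \sqrt{3}$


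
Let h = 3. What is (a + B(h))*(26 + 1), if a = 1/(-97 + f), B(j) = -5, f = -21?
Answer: -15957/118 ≈ -135.23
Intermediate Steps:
a = -1/118 (a = 1/(-97 - 21) = 1/(-118) = -1/118 ≈ -0.0084746)
(a + B(h))*(26 + 1) = (-1/118 - 5)*(26 + 1) = -591/118*27 = -15957/118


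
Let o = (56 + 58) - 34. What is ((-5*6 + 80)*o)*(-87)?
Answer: -348000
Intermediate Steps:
o = 80 (o = 114 - 34 = 80)
((-5*6 + 80)*o)*(-87) = ((-5*6 + 80)*80)*(-87) = ((-30 + 80)*80)*(-87) = (50*80)*(-87) = 4000*(-87) = -348000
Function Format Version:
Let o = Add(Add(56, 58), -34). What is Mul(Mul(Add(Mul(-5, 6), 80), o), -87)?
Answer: -348000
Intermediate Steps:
o = 80 (o = Add(114, -34) = 80)
Mul(Mul(Add(Mul(-5, 6), 80), o), -87) = Mul(Mul(Add(Mul(-5, 6), 80), 80), -87) = Mul(Mul(Add(-30, 80), 80), -87) = Mul(Mul(50, 80), -87) = Mul(4000, -87) = -348000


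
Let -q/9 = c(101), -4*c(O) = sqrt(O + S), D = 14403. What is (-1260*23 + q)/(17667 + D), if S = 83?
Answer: -966/1069 + 3*sqrt(46)/21380 ≈ -0.90270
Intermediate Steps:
c(O) = -sqrt(83 + O)/4 (c(O) = -sqrt(O + 83)/4 = -sqrt(83 + O)/4)
q = 9*sqrt(46)/2 (q = -(-9)*sqrt(83 + 101)/4 = -(-9)*sqrt(184)/4 = -(-9)*2*sqrt(46)/4 = -(-9)*sqrt(46)/2 = 9*sqrt(46)/2 ≈ 30.520)
(-1260*23 + q)/(17667 + D) = (-1260*23 + 9*sqrt(46)/2)/(17667 + 14403) = (-28980 + 9*sqrt(46)/2)/32070 = (-28980 + 9*sqrt(46)/2)*(1/32070) = -966/1069 + 3*sqrt(46)/21380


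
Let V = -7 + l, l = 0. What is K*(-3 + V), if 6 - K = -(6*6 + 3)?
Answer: -450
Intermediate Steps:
V = -7 (V = -7 + 0 = -7)
K = 45 (K = 6 - (-1)*(6*6 + 3) = 6 - (-1)*(36 + 3) = 6 - (-1)*39 = 6 - 1*(-39) = 6 + 39 = 45)
K*(-3 + V) = 45*(-3 - 7) = 45*(-10) = -450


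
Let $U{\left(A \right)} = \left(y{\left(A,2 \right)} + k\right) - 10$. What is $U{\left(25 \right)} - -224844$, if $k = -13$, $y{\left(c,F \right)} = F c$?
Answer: $224871$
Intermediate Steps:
$U{\left(A \right)} = -23 + 2 A$ ($U{\left(A \right)} = \left(2 A - 13\right) - 10 = \left(-13 + 2 A\right) - 10 = -23 + 2 A$)
$U{\left(25 \right)} - -224844 = \left(-23 + 2 \cdot 25\right) - -224844 = \left(-23 + 50\right) + 224844 = 27 + 224844 = 224871$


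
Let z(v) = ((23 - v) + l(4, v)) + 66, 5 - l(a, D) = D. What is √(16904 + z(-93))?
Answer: 4*√1074 ≈ 131.09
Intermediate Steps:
l(a, D) = 5 - D
z(v) = 94 - 2*v (z(v) = ((23 - v) + (5 - v)) + 66 = (28 - 2*v) + 66 = 94 - 2*v)
√(16904 + z(-93)) = √(16904 + (94 - 2*(-93))) = √(16904 + (94 + 186)) = √(16904 + 280) = √17184 = 4*√1074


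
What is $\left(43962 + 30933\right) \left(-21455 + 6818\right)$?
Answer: $-1096238115$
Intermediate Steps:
$\left(43962 + 30933\right) \left(-21455 + 6818\right) = 74895 \left(-14637\right) = -1096238115$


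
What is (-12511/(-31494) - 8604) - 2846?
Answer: -360593789/31494 ≈ -11450.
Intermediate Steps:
(-12511/(-31494) - 8604) - 2846 = (-12511*(-1/31494) - 8604) - 2846 = (12511/31494 - 8604) - 2846 = -270961865/31494 - 2846 = -360593789/31494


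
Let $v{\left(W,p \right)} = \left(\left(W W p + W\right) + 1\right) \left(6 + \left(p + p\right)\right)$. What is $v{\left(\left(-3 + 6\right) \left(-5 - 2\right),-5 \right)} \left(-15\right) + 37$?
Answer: $-133463$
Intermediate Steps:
$v{\left(W,p \right)} = \left(6 + 2 p\right) \left(1 + W + p W^{2}\right)$ ($v{\left(W,p \right)} = \left(\left(W^{2} p + W\right) + 1\right) \left(6 + 2 p\right) = \left(\left(p W^{2} + W\right) + 1\right) \left(6 + 2 p\right) = \left(\left(W + p W^{2}\right) + 1\right) \left(6 + 2 p\right) = \left(1 + W + p W^{2}\right) \left(6 + 2 p\right) = \left(6 + 2 p\right) \left(1 + W + p W^{2}\right)$)
$v{\left(\left(-3 + 6\right) \left(-5 - 2\right),-5 \right)} \left(-15\right) + 37 = \left(6 + 2 \left(-5\right) + 6 \left(-3 + 6\right) \left(-5 - 2\right) + 2 \left(-3 + 6\right) \left(-5 - 2\right) \left(-5\right) + 2 \left(\left(-3 + 6\right) \left(-5 - 2\right)\right)^{2} \left(-5\right)^{2} + 6 \left(-5\right) \left(\left(-3 + 6\right) \left(-5 - 2\right)\right)^{2}\right) \left(-15\right) + 37 = \left(6 - 10 + 6 \cdot 3 \left(-7\right) + 2 \cdot 3 \left(-7\right) \left(-5\right) + 2 \left(3 \left(-7\right)\right)^{2} \cdot 25 + 6 \left(-5\right) \left(3 \left(-7\right)\right)^{2}\right) \left(-15\right) + 37 = \left(6 - 10 + 6 \left(-21\right) + 2 \left(-21\right) \left(-5\right) + 2 \left(-21\right)^{2} \cdot 25 + 6 \left(-5\right) \left(-21\right)^{2}\right) \left(-15\right) + 37 = \left(6 - 10 - 126 + 210 + 2 \cdot 441 \cdot 25 + 6 \left(-5\right) 441\right) \left(-15\right) + 37 = \left(6 - 10 - 126 + 210 + 22050 - 13230\right) \left(-15\right) + 37 = 8900 \left(-15\right) + 37 = -133500 + 37 = -133463$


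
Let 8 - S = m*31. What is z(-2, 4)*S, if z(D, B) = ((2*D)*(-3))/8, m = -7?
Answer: 675/2 ≈ 337.50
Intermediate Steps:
z(D, B) = -3*D/4 (z(D, B) = -6*D*(⅛) = -3*D/4)
S = 225 (S = 8 - (-7)*31 = 8 - 1*(-217) = 8 + 217 = 225)
z(-2, 4)*S = -¾*(-2)*225 = (3/2)*225 = 675/2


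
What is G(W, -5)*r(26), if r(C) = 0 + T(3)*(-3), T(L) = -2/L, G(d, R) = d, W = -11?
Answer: -22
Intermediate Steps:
r(C) = 2 (r(C) = 0 - 2/3*(-3) = 0 - 2*⅓*(-3) = 0 - ⅔*(-3) = 0 + 2 = 2)
G(W, -5)*r(26) = -11*2 = -22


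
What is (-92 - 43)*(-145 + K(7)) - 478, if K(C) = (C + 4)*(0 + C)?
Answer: 8702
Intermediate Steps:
K(C) = C*(4 + C) (K(C) = (4 + C)*C = C*(4 + C))
(-92 - 43)*(-145 + K(7)) - 478 = (-92 - 43)*(-145 + 7*(4 + 7)) - 478 = -135*(-145 + 7*11) - 478 = -135*(-145 + 77) - 478 = -135*(-68) - 478 = 9180 - 478 = 8702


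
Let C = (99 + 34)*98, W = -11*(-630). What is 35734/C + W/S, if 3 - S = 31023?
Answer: 1542641/612598 ≈ 2.5182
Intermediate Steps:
W = 6930
S = -31020 (S = 3 - 1*31023 = 3 - 31023 = -31020)
C = 13034 (C = 133*98 = 13034)
35734/C + W/S = 35734/13034 + 6930/(-31020) = 35734*(1/13034) + 6930*(-1/31020) = 17867/6517 - 21/94 = 1542641/612598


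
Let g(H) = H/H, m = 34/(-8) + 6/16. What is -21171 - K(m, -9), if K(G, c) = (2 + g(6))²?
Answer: -21180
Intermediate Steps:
m = -31/8 (m = 34*(-⅛) + 6*(1/16) = -17/4 + 3/8 = -31/8 ≈ -3.8750)
g(H) = 1
K(G, c) = 9 (K(G, c) = (2 + 1)² = 3² = 9)
-21171 - K(m, -9) = -21171 - 1*9 = -21171 - 9 = -21180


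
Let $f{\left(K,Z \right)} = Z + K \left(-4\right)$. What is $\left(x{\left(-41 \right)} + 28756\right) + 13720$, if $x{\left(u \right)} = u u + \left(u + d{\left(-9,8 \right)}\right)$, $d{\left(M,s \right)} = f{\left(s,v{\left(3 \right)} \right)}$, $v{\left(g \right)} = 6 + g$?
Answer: $44093$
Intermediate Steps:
$f{\left(K,Z \right)} = Z - 4 K$
$d{\left(M,s \right)} = 9 - 4 s$ ($d{\left(M,s \right)} = \left(6 + 3\right) - 4 s = 9 - 4 s$)
$x{\left(u \right)} = -23 + u + u^{2}$ ($x{\left(u \right)} = u u + \left(u + \left(9 - 32\right)\right) = u^{2} + \left(u + \left(9 - 32\right)\right) = u^{2} + \left(u - 23\right) = u^{2} + \left(-23 + u\right) = -23 + u + u^{2}$)
$\left(x{\left(-41 \right)} + 28756\right) + 13720 = \left(\left(-23 - 41 + \left(-41\right)^{2}\right) + 28756\right) + 13720 = \left(\left(-23 - 41 + 1681\right) + 28756\right) + 13720 = \left(1617 + 28756\right) + 13720 = 30373 + 13720 = 44093$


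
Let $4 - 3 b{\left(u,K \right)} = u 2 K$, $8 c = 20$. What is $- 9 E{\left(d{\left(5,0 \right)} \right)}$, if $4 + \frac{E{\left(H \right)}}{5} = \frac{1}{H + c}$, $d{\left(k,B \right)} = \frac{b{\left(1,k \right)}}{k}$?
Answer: $\frac{1110}{7} \approx 158.57$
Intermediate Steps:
$c = \frac{5}{2}$ ($c = \frac{1}{8} \cdot 20 = \frac{5}{2} \approx 2.5$)
$b{\left(u,K \right)} = \frac{4}{3} - \frac{2 K u}{3}$ ($b{\left(u,K \right)} = \frac{4}{3} - \frac{u 2 K}{3} = \frac{4}{3} - \frac{2 u K}{3} = \frac{4}{3} - \frac{2 K u}{3}$)
$d{\left(k,B \right)} = \frac{\frac{4}{3} - \frac{2 k}{3}}{k}$ ($d{\left(k,B \right)} = \frac{\frac{4}{3} - \frac{2}{3} k 1}{k} = \frac{\frac{4}{3} - \frac{2 k}{3}}{k}$)
$E{\left(H \right)} = -20 + \frac{5}{\frac{5}{2} + H}$ ($E{\left(H \right)} = -20 + \frac{5}{H + \frac{5}{2}} = -20 + \frac{5}{\frac{5}{2} + H}$)
$- 9 E{\left(d{\left(5,0 \right)} \right)} = - 9 \frac{10 \left(-9 - 4 \frac{2 \left(2 - 5\right)}{3 \cdot 5}\right)}{5 + 2 \frac{2 \left(2 - 5\right)}{3 \cdot 5}} = - 9 \frac{10 \left(-9 - 4 \cdot \frac{2}{3} \cdot \frac{1}{5} \left(2 - 5\right)\right)}{5 + 2 \cdot \frac{2}{3} \cdot \frac{1}{5} \left(2 - 5\right)} = - 9 \frac{10 \left(-9 - 4 \cdot \frac{2}{3} \cdot \frac{1}{5} \left(-3\right)\right)}{5 + 2 \cdot \frac{2}{3} \cdot \frac{1}{5} \left(-3\right)} = - 9 \frac{10 \left(-9 - - \frac{8}{5}\right)}{5 + 2 \left(- \frac{2}{5}\right)} = - 9 \frac{10 \left(-9 + \frac{8}{5}\right)}{5 - \frac{4}{5}} = - 9 \cdot 10 \frac{1}{\frac{21}{5}} \left(- \frac{37}{5}\right) = - 9 \cdot 10 \cdot \frac{5}{21} \left(- \frac{37}{5}\right) = \left(-9\right) \left(- \frac{370}{21}\right) = \frac{1110}{7}$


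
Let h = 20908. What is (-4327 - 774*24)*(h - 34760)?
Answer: 317252356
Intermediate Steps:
(-4327 - 774*24)*(h - 34760) = (-4327 - 774*24)*(20908 - 34760) = (-4327 - 18576)*(-13852) = -22903*(-13852) = 317252356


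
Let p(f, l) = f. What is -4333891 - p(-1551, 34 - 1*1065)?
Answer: -4332340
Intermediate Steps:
-4333891 - p(-1551, 34 - 1*1065) = -4333891 - 1*(-1551) = -4333891 + 1551 = -4332340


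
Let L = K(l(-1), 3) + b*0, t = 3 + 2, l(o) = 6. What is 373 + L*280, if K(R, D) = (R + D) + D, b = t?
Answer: 3733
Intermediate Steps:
t = 5
b = 5
K(R, D) = R + 2*D (K(R, D) = (D + R) + D = R + 2*D)
L = 12 (L = (6 + 2*3) + 5*0 = (6 + 6) + 0 = 12 + 0 = 12)
373 + L*280 = 373 + 12*280 = 373 + 3360 = 3733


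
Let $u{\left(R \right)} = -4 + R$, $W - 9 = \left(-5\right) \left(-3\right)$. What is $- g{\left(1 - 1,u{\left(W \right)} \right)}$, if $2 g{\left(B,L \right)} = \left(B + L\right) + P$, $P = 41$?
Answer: $- \frac{61}{2} \approx -30.5$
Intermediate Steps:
$W = 24$ ($W = 9 - -15 = 9 + 15 = 24$)
$g{\left(B,L \right)} = \frac{41}{2} + \frac{B}{2} + \frac{L}{2}$ ($g{\left(B,L \right)} = \frac{\left(B + L\right) + 41}{2} = \frac{41 + B + L}{2} = \frac{41}{2} + \frac{B}{2} + \frac{L}{2}$)
$- g{\left(1 - 1,u{\left(W \right)} \right)} = - (\frac{41}{2} + \frac{1 - 1}{2} + \frac{-4 + 24}{2}) = - (\frac{41}{2} + \frac{1 - 1}{2} + \frac{1}{2} \cdot 20) = - (\frac{41}{2} + \frac{1}{2} \cdot 0 + 10) = - (\frac{41}{2} + 0 + 10) = \left(-1\right) \frac{61}{2} = - \frac{61}{2}$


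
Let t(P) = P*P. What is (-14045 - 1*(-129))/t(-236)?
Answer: -3479/13924 ≈ -0.24986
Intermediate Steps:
t(P) = P**2
(-14045 - 1*(-129))/t(-236) = (-14045 - 1*(-129))/((-236)**2) = (-14045 + 129)/55696 = -13916*1/55696 = -3479/13924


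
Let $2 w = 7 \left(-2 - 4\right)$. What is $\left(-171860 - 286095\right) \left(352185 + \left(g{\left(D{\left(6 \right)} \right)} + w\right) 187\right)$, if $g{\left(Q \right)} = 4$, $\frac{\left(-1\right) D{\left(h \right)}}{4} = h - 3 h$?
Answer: $-159829042730$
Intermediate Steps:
$w = -21$ ($w = \frac{7 \left(-2 - 4\right)}{2} = \frac{7 \left(-6\right)}{2} = \frac{1}{2} \left(-42\right) = -21$)
$D{\left(h \right)} = 8 h$ ($D{\left(h \right)} = - 4 \left(h - 3 h\right) = - 4 \left(- 2 h\right) = 8 h$)
$\left(-171860 - 286095\right) \left(352185 + \left(g{\left(D{\left(6 \right)} \right)} + w\right) 187\right) = \left(-171860 - 286095\right) \left(352185 + \left(4 - 21\right) 187\right) = - 457955 \left(352185 - 3179\right) = \left(-457955\right) 349006 = -159829042730$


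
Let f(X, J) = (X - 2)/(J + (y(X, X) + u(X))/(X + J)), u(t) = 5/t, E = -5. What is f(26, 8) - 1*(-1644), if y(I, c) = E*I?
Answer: 6099084/3697 ≈ 1649.7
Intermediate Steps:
y(I, c) = -5*I
f(X, J) = (-2 + X)/(J + (-5*X + 5/X)/(J + X)) (f(X, J) = (X - 2)/(J + (-5*X + 5/X)/(X + J)) = (-2 + X)/(J + (-5*X + 5/X)/(J + X)))
f(26, 8) - 1*(-1644) = 26*(26² - 2*8 - 2*26 + 8*26)/(5 + 26*(8² - 5*26 + 8*26)) - 1*(-1644) = 26*(676 - 16 - 52 + 208)/(5 + 26*(64 - 130 + 208)) + 1644 = 26*816/(5 + 26*142) + 1644 = 26*816/(5 + 3692) + 1644 = 26*816/3697 + 1644 = 26*(1/3697)*816 + 1644 = 21216/3697 + 1644 = 6099084/3697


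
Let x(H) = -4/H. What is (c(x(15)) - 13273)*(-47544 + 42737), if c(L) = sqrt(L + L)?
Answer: 63803311 - 9614*I*sqrt(30)/15 ≈ 6.3803e+7 - 3510.5*I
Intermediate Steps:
c(L) = sqrt(2)*sqrt(L) (c(L) = sqrt(2*L) = sqrt(2)*sqrt(L))
(c(x(15)) - 13273)*(-47544 + 42737) = (sqrt(2)*sqrt(-4/15) - 13273)*(-47544 + 42737) = (sqrt(2)*sqrt(-4*1/15) - 13273)*(-4807) = (sqrt(2)*sqrt(-4/15) - 13273)*(-4807) = (sqrt(2)*(2*I*sqrt(15)/15) - 13273)*(-4807) = (2*I*sqrt(30)/15 - 13273)*(-4807) = (-13273 + 2*I*sqrt(30)/15)*(-4807) = 63803311 - 9614*I*sqrt(30)/15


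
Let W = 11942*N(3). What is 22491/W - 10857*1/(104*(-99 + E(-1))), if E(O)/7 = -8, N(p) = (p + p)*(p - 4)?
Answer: 4944891/13750360 ≈ 0.35962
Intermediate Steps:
N(p) = 2*p*(-4 + p) (N(p) = (2*p)*(-4 + p) = 2*p*(-4 + p))
E(O) = -56 (E(O) = 7*(-8) = -56)
W = -71652 (W = 11942*(2*3*(-4 + 3)) = 11942*(2*3*(-1)) = 11942*(-6) = -71652)
22491/W - 10857*1/(104*(-99 + E(-1))) = 22491/(-71652) - 10857*1/(104*(-99 - 56)) = 22491*(-1/71652) - 10857/(104*(-155)) = -1071/3412 - 10857/(-16120) = -1071/3412 - 10857*(-1/16120) = -1071/3412 + 10857/16120 = 4944891/13750360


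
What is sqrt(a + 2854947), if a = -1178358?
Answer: sqrt(1676589) ≈ 1294.8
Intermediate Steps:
sqrt(a + 2854947) = sqrt(-1178358 + 2854947) = sqrt(1676589)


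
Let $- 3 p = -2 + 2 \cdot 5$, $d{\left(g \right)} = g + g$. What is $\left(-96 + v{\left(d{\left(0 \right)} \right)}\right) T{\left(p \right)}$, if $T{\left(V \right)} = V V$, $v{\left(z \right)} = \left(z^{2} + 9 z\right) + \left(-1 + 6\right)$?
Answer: $- \frac{5824}{9} \approx -647.11$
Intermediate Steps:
$d{\left(g \right)} = 2 g$
$v{\left(z \right)} = 5 + z^{2} + 9 z$ ($v{\left(z \right)} = \left(z^{2} + 9 z\right) + 5 = 5 + z^{2} + 9 z$)
$p = - \frac{8}{3}$ ($p = - \frac{-2 + 2 \cdot 5}{3} = - \frac{-2 + 10}{3} = \left(- \frac{1}{3}\right) 8 = - \frac{8}{3} \approx -2.6667$)
$T{\left(V \right)} = V^{2}$
$\left(-96 + v{\left(d{\left(0 \right)} \right)}\right) T{\left(p \right)} = \left(-96 + \left(5 + \left(2 \cdot 0\right)^{2} + 9 \cdot 2 \cdot 0\right)\right) \left(- \frac{8}{3}\right)^{2} = \left(-96 + \left(5 + 0^{2} + 9 \cdot 0\right)\right) \frac{64}{9} = \left(-96 + \left(5 + 0 + 0\right)\right) \frac{64}{9} = \left(-96 + 5\right) \frac{64}{9} = \left(-91\right) \frac{64}{9} = - \frac{5824}{9}$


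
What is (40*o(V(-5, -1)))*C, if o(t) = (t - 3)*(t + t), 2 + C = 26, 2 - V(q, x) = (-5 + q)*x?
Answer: 168960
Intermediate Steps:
V(q, x) = 2 - x*(-5 + q) (V(q, x) = 2 - (-5 + q)*x = 2 - x*(-5 + q))
C = 24 (C = -2 + 26 = 24)
o(t) = 2*t*(-3 + t) (o(t) = (-3 + t)*(2*t) = 2*t*(-3 + t))
(40*o(V(-5, -1)))*C = (40*(2*(2 + 5*(-1) - 1*(-5)*(-1))*(-3 + (2 + 5*(-1) - 1*(-5)*(-1)))))*24 = (40*(2*(2 - 5 - 5)*(-3 + (2 - 5 - 5))))*24 = (40*(2*(-8)*(-3 - 8)))*24 = (40*(2*(-8)*(-11)))*24 = (40*176)*24 = 7040*24 = 168960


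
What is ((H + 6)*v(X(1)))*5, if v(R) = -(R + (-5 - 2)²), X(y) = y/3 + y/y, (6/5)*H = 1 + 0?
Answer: -30955/18 ≈ -1719.7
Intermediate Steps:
H = ⅚ (H = 5*(1 + 0)/6 = (⅚)*1 = ⅚ ≈ 0.83333)
X(y) = 1 + y/3 (X(y) = y*(⅓) + 1 = y/3 + 1 = 1 + y/3)
v(R) = -49 - R (v(R) = -(R + (-7)²) = -(R + 49) = -(49 + R) = -49 - R)
((H + 6)*v(X(1)))*5 = ((⅚ + 6)*(-49 - (1 + (⅓)*1)))*5 = (41*(-49 - (1 + ⅓))/6)*5 = (41*(-49 - 1*4/3)/6)*5 = (41*(-49 - 4/3)/6)*5 = ((41/6)*(-151/3))*5 = -6191/18*5 = -30955/18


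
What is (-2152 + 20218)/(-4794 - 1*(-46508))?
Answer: 9033/20857 ≈ 0.43309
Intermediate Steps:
(-2152 + 20218)/(-4794 - 1*(-46508)) = 18066/(-4794 + 46508) = 18066/41714 = 18066*(1/41714) = 9033/20857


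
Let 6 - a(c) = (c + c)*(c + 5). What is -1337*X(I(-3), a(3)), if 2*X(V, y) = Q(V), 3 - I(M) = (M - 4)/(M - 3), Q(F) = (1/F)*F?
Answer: -1337/2 ≈ -668.50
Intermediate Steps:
a(c) = 6 - 2*c*(5 + c) (a(c) = 6 - (c + c)*(c + 5) = 6 - 2*c*(5 + c))
Q(F) = 1 (Q(F) = F/F = 1)
I(M) = 3 - (-4 + M)/(-3 + M) (I(M) = 3 - (M - 4)/(M - 3) = 3 - (-4 + M)/(-3 + M))
X(V, y) = ½ (X(V, y) = (½)*1 = ½)
-1337*X(I(-3), a(3)) = -1337*½ = -1337/2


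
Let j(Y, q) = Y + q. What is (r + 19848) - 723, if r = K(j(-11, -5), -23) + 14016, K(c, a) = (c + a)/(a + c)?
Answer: 33142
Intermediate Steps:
K(c, a) = 1 (K(c, a) = (a + c)/(a + c) = 1)
r = 14017 (r = 1 + 14016 = 14017)
(r + 19848) - 723 = (14017 + 19848) - 723 = 33865 - 723 = 33142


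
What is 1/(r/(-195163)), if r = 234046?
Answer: -195163/234046 ≈ -0.83387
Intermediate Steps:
1/(r/(-195163)) = 1/(234046/(-195163)) = 1/(234046*(-1/195163)) = 1/(-234046/195163) = -195163/234046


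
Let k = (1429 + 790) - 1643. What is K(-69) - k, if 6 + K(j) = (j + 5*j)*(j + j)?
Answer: 56550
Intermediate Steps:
K(j) = -6 + 12*j² (K(j) = -6 + (j + 5*j)*(j + j) = -6 + (6*j)*(2*j) = -6 + 12*j²)
k = 576 (k = 2219 - 1643 = 576)
K(-69) - k = (-6 + 12*(-69)²) - 1*576 = (-6 + 12*4761) - 576 = (-6 + 57132) - 576 = 57126 - 576 = 56550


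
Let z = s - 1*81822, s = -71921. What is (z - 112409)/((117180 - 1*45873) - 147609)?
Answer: 133076/38151 ≈ 3.4881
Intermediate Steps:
z = -153743 (z = -71921 - 1*81822 = -71921 - 81822 = -153743)
(z - 112409)/((117180 - 1*45873) - 147609) = (-153743 - 112409)/((117180 - 1*45873) - 147609) = -266152/((117180 - 45873) - 147609) = -266152/(71307 - 147609) = -266152/(-76302) = -266152*(-1/76302) = 133076/38151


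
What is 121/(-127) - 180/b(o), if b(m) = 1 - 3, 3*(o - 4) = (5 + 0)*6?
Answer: 11309/127 ≈ 89.047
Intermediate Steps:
o = 14 (o = 4 + ((5 + 0)*6)/3 = 4 + (5*6)/3 = 4 + (1/3)*30 = 4 + 10 = 14)
b(m) = -2
121/(-127) - 180/b(o) = 121/(-127) - 180/(-2) = 121*(-1/127) - 180*(-1/2) = -121/127 + 90 = 11309/127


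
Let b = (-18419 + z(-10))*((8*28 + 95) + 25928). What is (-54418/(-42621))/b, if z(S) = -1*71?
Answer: -2093/795548881755 ≈ -2.6309e-9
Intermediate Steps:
z(S) = -71
b = -485307030 (b = (-18419 - 71)*((8*28 + 95) + 25928) = -18490*((224 + 95) + 25928) = -18490*(319 + 25928) = -18490*26247 = -485307030)
(-54418/(-42621))/b = -54418/(-42621)/(-485307030) = -54418*(-1/42621)*(-1/485307030) = (54418/42621)*(-1/485307030) = -2093/795548881755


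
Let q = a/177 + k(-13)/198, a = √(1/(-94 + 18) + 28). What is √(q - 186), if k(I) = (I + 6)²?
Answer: √(-1016795985458 + 813846*√40413)/73986 ≈ 13.628*I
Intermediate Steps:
a = √40413/38 (a = √(1/(-76) + 28) = √(-1/76 + 28) = √(2127/76) = √40413/38 ≈ 5.2903)
k(I) = (6 + I)²
q = 49/198 + √40413/6726 (q = (√40413/38)/177 + (6 - 13)²/198 = (√40413/38)*(1/177) + (-7)²*(1/198) = √40413/6726 + 49*(1/198) = √40413/6726 + 49/198 = 49/198 + √40413/6726 ≈ 0.27736)
√(q - 186) = √((49/198 + √40413/6726) - 186) = √(-36779/198 + √40413/6726)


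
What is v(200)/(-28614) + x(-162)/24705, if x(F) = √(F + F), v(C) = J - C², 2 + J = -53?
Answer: 40055/28614 + 2*I/2745 ≈ 1.3998 + 0.0007286*I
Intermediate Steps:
J = -55 (J = -2 - 53 = -55)
v(C) = -55 - C²
x(F) = √2*√F (x(F) = √(2*F) = √2*√F)
v(200)/(-28614) + x(-162)/24705 = (-55 - 1*200²)/(-28614) + (√2*√(-162))/24705 = (-55 - 1*40000)*(-1/28614) + (√2*(9*I*√2))*(1/24705) = (-55 - 40000)*(-1/28614) + (18*I)*(1/24705) = -40055*(-1/28614) + 2*I/2745 = 40055/28614 + 2*I/2745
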